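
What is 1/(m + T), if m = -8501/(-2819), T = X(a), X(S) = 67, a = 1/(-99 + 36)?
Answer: 2819/197374 ≈ 0.014283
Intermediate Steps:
a = -1/63 (a = 1/(-63) = -1/63 ≈ -0.015873)
T = 67
m = 8501/2819 (m = -8501*(-1/2819) = 8501/2819 ≈ 3.0156)
1/(m + T) = 1/(8501/2819 + 67) = 1/(197374/2819) = 2819/197374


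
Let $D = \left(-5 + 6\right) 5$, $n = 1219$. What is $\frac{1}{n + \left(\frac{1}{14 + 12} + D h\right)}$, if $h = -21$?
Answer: $\frac{26}{28965} \approx 0.00089763$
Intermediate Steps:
$D = 5$ ($D = 1 \cdot 5 = 5$)
$\frac{1}{n + \left(\frac{1}{14 + 12} + D h\right)} = \frac{1}{1219 + \left(\frac{1}{14 + 12} + 5 \left(-21\right)\right)} = \frac{1}{1219 - \left(105 - \frac{1}{26}\right)} = \frac{1}{1219 + \left(\frac{1}{26} - 105\right)} = \frac{1}{1219 - \frac{2729}{26}} = \frac{1}{\frac{28965}{26}} = \frac{26}{28965}$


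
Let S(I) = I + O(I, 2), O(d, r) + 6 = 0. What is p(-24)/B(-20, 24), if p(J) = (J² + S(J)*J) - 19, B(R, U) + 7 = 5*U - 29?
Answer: 1277/84 ≈ 15.202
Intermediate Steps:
O(d, r) = -6 (O(d, r) = -6 + 0 = -6)
B(R, U) = -36 + 5*U (B(R, U) = -7 + (5*U - 29) = -7 + (-29 + 5*U) = -36 + 5*U)
S(I) = -6 + I (S(I) = I - 6 = -6 + I)
p(J) = -19 + J² + J*(-6 + J) (p(J) = (J² + (-6 + J)*J) - 19 = (J² + J*(-6 + J)) - 19 = -19 + J² + J*(-6 + J))
p(-24)/B(-20, 24) = (-19 + (-24)² - 24*(-6 - 24))/(-36 + 5*24) = (-19 + 576 - 24*(-30))/(-36 + 120) = (-19 + 576 + 720)/84 = 1277*(1/84) = 1277/84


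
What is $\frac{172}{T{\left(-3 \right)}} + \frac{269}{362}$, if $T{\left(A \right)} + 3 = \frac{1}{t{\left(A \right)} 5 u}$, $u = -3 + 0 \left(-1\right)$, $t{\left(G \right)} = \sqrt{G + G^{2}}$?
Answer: $- \frac{248901119}{4397938} + \frac{2580 \sqrt{6}}{12149} \approx -56.075$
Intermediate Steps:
$u = -3$ ($u = -3 + 0 = -3$)
$T{\left(A \right)} = -3 - \frac{1}{15 \sqrt{A \left(1 + A\right)}}$ ($T{\left(A \right)} = -3 + \frac{1}{\sqrt{A \left(1 + A\right)} 5 \left(-3\right)} = -3 + \frac{1}{5 \sqrt{A \left(1 + A\right)} \left(-3\right)} = -3 + \frac{1}{\left(-15\right) \sqrt{A \left(1 + A\right)}} = -3 - \frac{1}{15 \sqrt{A \left(1 + A\right)}}$)
$\frac{172}{T{\left(-3 \right)}} + \frac{269}{362} = \frac{172}{-3 - \frac{1}{15 \sqrt{-3 + \left(-3\right)^{2}}}} + \frac{269}{362} = \frac{172}{-3 - \frac{1}{15 \sqrt{-3 + 9}}} + 269 \cdot \frac{1}{362} = \frac{172}{-3 - \frac{1}{15 \sqrt{6}}} + \frac{269}{362} = \frac{172}{-3 - \frac{\frac{1}{6} \sqrt{6}}{15}} + \frac{269}{362} = \frac{172}{-3 - \frac{\sqrt{6}}{90}} + \frac{269}{362} = \frac{269}{362} + \frac{172}{-3 - \frac{\sqrt{6}}{90}}$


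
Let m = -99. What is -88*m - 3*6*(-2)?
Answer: 8748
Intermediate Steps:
-88*m - 3*6*(-2) = -88*(-99) - 3*6*(-2) = 8712 - 18*(-2) = 8712 + 36 = 8748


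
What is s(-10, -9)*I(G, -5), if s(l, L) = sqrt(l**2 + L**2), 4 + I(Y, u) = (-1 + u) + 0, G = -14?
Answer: -10*sqrt(181) ≈ -134.54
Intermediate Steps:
I(Y, u) = -5 + u (I(Y, u) = -4 + ((-1 + u) + 0) = -4 + (-1 + u) = -5 + u)
s(l, L) = sqrt(L**2 + l**2)
s(-10, -9)*I(G, -5) = sqrt((-9)**2 + (-10)**2)*(-5 - 5) = sqrt(81 + 100)*(-10) = sqrt(181)*(-10) = -10*sqrt(181)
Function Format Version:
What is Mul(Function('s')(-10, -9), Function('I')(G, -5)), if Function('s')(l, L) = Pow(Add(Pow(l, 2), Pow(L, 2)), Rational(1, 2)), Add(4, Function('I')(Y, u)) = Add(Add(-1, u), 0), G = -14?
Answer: Mul(-10, Pow(181, Rational(1, 2))) ≈ -134.54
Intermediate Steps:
Function('I')(Y, u) = Add(-5, u) (Function('I')(Y, u) = Add(-4, Add(Add(-1, u), 0)) = Add(-4, Add(-1, u)) = Add(-5, u))
Function('s')(l, L) = Pow(Add(Pow(L, 2), Pow(l, 2)), Rational(1, 2))
Mul(Function('s')(-10, -9), Function('I')(G, -5)) = Mul(Pow(Add(Pow(-9, 2), Pow(-10, 2)), Rational(1, 2)), Add(-5, -5)) = Mul(Pow(Add(81, 100), Rational(1, 2)), -10) = Mul(Pow(181, Rational(1, 2)), -10) = Mul(-10, Pow(181, Rational(1, 2)))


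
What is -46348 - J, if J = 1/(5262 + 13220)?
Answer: -856603737/18482 ≈ -46348.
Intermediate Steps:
J = 1/18482 ≈ 5.4107e-5
-46348 - J = -46348 - 1*1/18482 = -46348 - 1/18482 = -856603737/18482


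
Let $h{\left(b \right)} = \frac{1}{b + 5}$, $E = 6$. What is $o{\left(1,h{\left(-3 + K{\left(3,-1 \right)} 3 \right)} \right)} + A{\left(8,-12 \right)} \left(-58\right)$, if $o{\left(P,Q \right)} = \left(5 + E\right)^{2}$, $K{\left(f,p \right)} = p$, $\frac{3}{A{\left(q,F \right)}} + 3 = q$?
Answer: $\frac{431}{5} \approx 86.2$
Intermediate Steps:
$A{\left(q,F \right)} = \frac{3}{-3 + q}$
$h{\left(b \right)} = \frac{1}{5 + b}$
$o{\left(P,Q \right)} = 121$ ($o{\left(P,Q \right)} = \left(5 + 6\right)^{2} = 11^{2} = 121$)
$o{\left(1,h{\left(-3 + K{\left(3,-1 \right)} 3 \right)} \right)} + A{\left(8,-12 \right)} \left(-58\right) = 121 + \frac{3}{-3 + 8} \left(-58\right) = 121 + \frac{3}{5} \left(-58\right) = 121 - \frac{174}{5} = \frac{431}{5}$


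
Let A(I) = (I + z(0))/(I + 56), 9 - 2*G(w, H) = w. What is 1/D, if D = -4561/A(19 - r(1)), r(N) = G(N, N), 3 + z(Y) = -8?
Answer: -4/323831 ≈ -1.2352e-5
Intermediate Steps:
G(w, H) = 9/2 - w/2
z(Y) = -11 (z(Y) = -3 - 8 = -11)
r(N) = 9/2 - N/2
A(I) = (-11 + I)/(56 + I) (A(I) = (I - 11)/(I + 56) = (-11 + I)/(56 + I))
D = -323831/4 (D = -4561*(56 + (19 - (9/2 - ½*1)))/(-11 + (19 - (9/2 - ½*1))) = -4561*(56 + (19 - (9/2 - ½)))/(-11 + (19 - (9/2 - ½))) = -4561*(56 + (19 - 1*4))/(-11 + (19 - 1*4)) = -4561*(56 + (19 - 4))/(-11 + (19 - 4)) = -4561*(56 + 15)/(-11 + 15) = -4561/(4/71) = -4561/((1/71)*4) = -4561/4/71 = -4561*71/4 = -323831/4 ≈ -80958.)
1/D = 1/(-323831/4) = -4/323831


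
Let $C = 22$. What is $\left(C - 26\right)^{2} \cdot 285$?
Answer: $4560$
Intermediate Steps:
$\left(C - 26\right)^{2} \cdot 285 = \left(22 - 26\right)^{2} \cdot 285 = \left(-4\right)^{2} \cdot 285 = 16 \cdot 285 = 4560$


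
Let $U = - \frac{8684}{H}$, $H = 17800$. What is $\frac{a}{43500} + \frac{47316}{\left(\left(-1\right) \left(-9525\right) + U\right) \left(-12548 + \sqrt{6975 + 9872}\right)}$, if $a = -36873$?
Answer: $- \frac{82053164263479164973}{96754974279891993500} - \frac{210556200 \sqrt{16847}}{6672756846889103} \approx -0.84805$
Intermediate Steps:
$U = - \frac{2171}{4450}$ ($U = - \frac{8684}{17800} = \left(-8684\right) \frac{1}{17800} = - \frac{2171}{4450} \approx -0.48786$)
$\frac{a}{43500} + \frac{47316}{\left(\left(-1\right) \left(-9525\right) + U\right) \left(-12548 + \sqrt{6975 + 9872}\right)} = - \frac{36873}{43500} + \frac{47316}{\left(\left(-1\right) \left(-9525\right) - \frac{2171}{4450}\right) \left(-12548 + \sqrt{6975 + 9872}\right)} = \left(-36873\right) \frac{1}{43500} + \frac{47316}{\left(9525 - \frac{2171}{4450}\right) \left(-12548 + \sqrt{16847}\right)} = - \frac{12291}{14500} + \frac{47316}{\frac{42384079}{4450} \left(-12548 + \sqrt{16847}\right)} = - \frac{12291}{14500} + \frac{47316}{- \frac{265917711646}{2225} + \frac{42384079 \sqrt{16847}}{4450}}$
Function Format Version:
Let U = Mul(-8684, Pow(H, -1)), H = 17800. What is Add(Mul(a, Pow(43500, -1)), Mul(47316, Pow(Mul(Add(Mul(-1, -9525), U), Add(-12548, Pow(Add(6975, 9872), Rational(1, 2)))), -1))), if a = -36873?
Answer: Add(Rational(-82053164263479164973, 96754974279891993500), Mul(Rational(-210556200, 6672756846889103), Pow(16847, Rational(1, 2)))) ≈ -0.84805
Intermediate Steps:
U = Rational(-2171, 4450) (U = Mul(-8684, Pow(17800, -1)) = Mul(-8684, Rational(1, 17800)) = Rational(-2171, 4450) ≈ -0.48786)
Add(Mul(a, Pow(43500, -1)), Mul(47316, Pow(Mul(Add(Mul(-1, -9525), U), Add(-12548, Pow(Add(6975, 9872), Rational(1, 2)))), -1))) = Add(Mul(-36873, Pow(43500, -1)), Mul(47316, Pow(Mul(Add(Mul(-1, -9525), Rational(-2171, 4450)), Add(-12548, Pow(Add(6975, 9872), Rational(1, 2)))), -1))) = Add(Mul(-36873, Rational(1, 43500)), Mul(47316, Pow(Mul(Add(9525, Rational(-2171, 4450)), Add(-12548, Pow(16847, Rational(1, 2)))), -1))) = Add(Rational(-12291, 14500), Mul(47316, Pow(Mul(Rational(42384079, 4450), Add(-12548, Pow(16847, Rational(1, 2)))), -1))) = Add(Rational(-12291, 14500), Mul(47316, Pow(Add(Rational(-265917711646, 2225), Mul(Rational(42384079, 4450), Pow(16847, Rational(1, 2)))), -1)))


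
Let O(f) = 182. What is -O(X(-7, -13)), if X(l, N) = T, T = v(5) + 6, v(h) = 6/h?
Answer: -182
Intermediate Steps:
T = 36/5 (T = 6/5 + 6 = 36/5 ≈ 7.2000)
X(l, N) = 36/5
-O(X(-7, -13)) = -1*182 = -182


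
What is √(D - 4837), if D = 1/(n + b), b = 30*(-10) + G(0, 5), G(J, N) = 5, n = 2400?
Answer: 2*I*√5358216455/2105 ≈ 69.549*I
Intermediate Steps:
b = -295 (b = 30*(-10) + 5 = -300 + 5 = -295)
D = 1/2105 (D = 1/(2400 - 295) = 1/2105 ≈ 0.00047506)
√(D - 4837) = √(1/2105 - 4837) = √(-10181884/2105) = 2*I*√5358216455/2105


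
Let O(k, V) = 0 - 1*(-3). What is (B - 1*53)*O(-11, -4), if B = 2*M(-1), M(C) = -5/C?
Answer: -129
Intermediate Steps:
O(k, V) = 3 (O(k, V) = 0 + 3 = 3)
B = 10 (B = 2*(-5/(-1)) = 2*(-5*(-1)) = 2*5 = 10)
(B - 1*53)*O(-11, -4) = (10 - 1*53)*3 = (10 - 53)*3 = -43*3 = -129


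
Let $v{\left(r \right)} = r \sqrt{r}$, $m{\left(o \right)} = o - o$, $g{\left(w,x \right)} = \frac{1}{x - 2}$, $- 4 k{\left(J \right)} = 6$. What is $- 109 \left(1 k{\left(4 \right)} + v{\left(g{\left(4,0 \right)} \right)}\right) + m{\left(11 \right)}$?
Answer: $\frac{327}{2} + \frac{109 i \sqrt{2}}{4} \approx 163.5 + 38.537 i$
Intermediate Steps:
$k{\left(J \right)} = - \frac{3}{2}$ ($k{\left(J \right)} = \left(- \frac{1}{4}\right) 6 = - \frac{3}{2}$)
$g{\left(w,x \right)} = \frac{1}{-2 + x}$
$m{\left(o \right)} = 0$
$v{\left(r \right)} = r^{\frac{3}{2}}$
$- 109 \left(1 k{\left(4 \right)} + v{\left(g{\left(4,0 \right)} \right)}\right) + m{\left(11 \right)} = - 109 \left(1 \left(- \frac{3}{2}\right) + \left(\frac{1}{-2 + 0}\right)^{\frac{3}{2}}\right) + 0 = - 109 \left(- \frac{3}{2} + \left(\frac{1}{-2}\right)^{\frac{3}{2}}\right) + 0 = - 109 \left(- \frac{3}{2} + \left(- \frac{1}{2}\right)^{\frac{3}{2}}\right) + 0 = - 109 \left(- \frac{3}{2} - \frac{i \sqrt{2}}{4}\right) + 0 = \left(\frac{327}{2} + \frac{109 i \sqrt{2}}{4}\right) + 0 = \frac{327}{2} + \frac{109 i \sqrt{2}}{4}$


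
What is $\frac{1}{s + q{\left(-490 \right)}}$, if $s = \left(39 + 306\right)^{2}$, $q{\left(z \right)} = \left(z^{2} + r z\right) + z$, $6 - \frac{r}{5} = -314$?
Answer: $- \frac{1}{425365} \approx -2.3509 \cdot 10^{-6}$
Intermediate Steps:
$r = 1600$ ($r = 30 - -1570 = 30 + 1570 = 1600$)
$q{\left(z \right)} = z^{2} + 1601 z$ ($q{\left(z \right)} = \left(z^{2} + 1600 z\right) + z = z^{2} + 1601 z$)
$s = 119025$ ($s = 345^{2} = 119025$)
$\frac{1}{s + q{\left(-490 \right)}} = \frac{1}{119025 - 490 \left(1601 - 490\right)} = \frac{1}{119025 - 544390} = \frac{1}{-425365} = - \frac{1}{425365}$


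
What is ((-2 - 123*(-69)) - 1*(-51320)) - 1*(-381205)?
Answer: 441010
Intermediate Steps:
((-2 - 123*(-69)) - 1*(-51320)) - 1*(-381205) = ((-2 + 8487) + 51320) + 381205 = (8485 + 51320) + 381205 = 59805 + 381205 = 441010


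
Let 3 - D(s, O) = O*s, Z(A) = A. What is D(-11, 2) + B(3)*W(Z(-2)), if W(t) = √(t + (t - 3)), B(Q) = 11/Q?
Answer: 25 + 11*I*√7/3 ≈ 25.0 + 9.7011*I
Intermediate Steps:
D(s, O) = 3 - O*s
W(t) = √(-3 + 2*t) (W(t) = √(t + (-3 + t)) = √(-3 + 2*t))
D(-11, 2) + B(3)*W(Z(-2)) = (3 - 1*2*(-11)) + (11/3)*√(-3 + 2*(-2)) = (3 + 22) + (11*(⅓))*√(-3 - 4) = 25 + 11*√(-7)/3 = 25 + 11*(I*√7)/3 = 25 + 11*I*√7/3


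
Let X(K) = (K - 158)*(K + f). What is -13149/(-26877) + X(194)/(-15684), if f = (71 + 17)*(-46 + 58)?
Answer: -27867669/11709413 ≈ -2.3799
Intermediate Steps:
f = 1056 (f = 88*12 = 1056)
X(K) = (-158 + K)*(1056 + K) (X(K) = (K - 158)*(K + 1056) = (-158 + K)*(1056 + K))
-13149/(-26877) + X(194)/(-15684) = -13149/(-26877) + (-166848 + 194² + 898*194)/(-15684) = -13149*(-1/26877) + (-166848 + 37636 + 174212)*(-1/15684) = 4383/8959 + 45000*(-1/15684) = 4383/8959 - 3750/1307 = -27867669/11709413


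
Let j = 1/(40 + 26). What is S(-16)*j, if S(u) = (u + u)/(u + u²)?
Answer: -1/495 ≈ -0.0020202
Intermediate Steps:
S(u) = 2*u/(u + u²) (S(u) = (2*u)/(u + u²) = 2*u/(u + u²))
j = 1/66 ≈ 0.015152
S(-16)*j = (2/(1 - 16))*(1/66) = (2/(-15))*(1/66) = (2*(-1/15))*(1/66) = -2/15*1/66 = -1/495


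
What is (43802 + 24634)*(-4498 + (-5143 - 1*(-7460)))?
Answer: -149258916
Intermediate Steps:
(43802 + 24634)*(-4498 + (-5143 - 1*(-7460))) = 68436*(-4498 + (-5143 + 7460)) = 68436*(-4498 + 2317) = 68436*(-2181) = -149258916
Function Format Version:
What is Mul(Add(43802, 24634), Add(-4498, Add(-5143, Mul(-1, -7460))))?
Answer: -149258916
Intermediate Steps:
Mul(Add(43802, 24634), Add(-4498, Add(-5143, Mul(-1, -7460)))) = Mul(68436, Add(-4498, Add(-5143, 7460))) = Mul(68436, Add(-4498, 2317)) = Mul(68436, -2181) = -149258916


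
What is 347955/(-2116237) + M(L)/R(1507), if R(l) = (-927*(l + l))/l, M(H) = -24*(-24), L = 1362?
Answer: -103558949/217972411 ≈ -0.47510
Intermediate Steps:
M(H) = 576
R(l) = -1854 (R(l) = (-1854*l)/l = -1854)
347955/(-2116237) + M(L)/R(1507) = 347955/(-2116237) + 576/(-1854) = 347955*(-1/2116237) + 576*(-1/1854) = -347955/2116237 - 32/103 = -103558949/217972411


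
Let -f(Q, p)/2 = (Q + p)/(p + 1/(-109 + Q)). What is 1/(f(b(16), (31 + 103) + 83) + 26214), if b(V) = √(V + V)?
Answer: 3655985895726/95830701987988177 + 5142682*√2/95830701987988177 ≈ 3.8151e-5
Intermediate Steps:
b(V) = √2*√V (b(V) = √(2*V) = √2*√V)
f(Q, p) = -2*(Q + p)/(p + 1/(-109 + Q))
1/(f(b(16), (31 + 103) + 83) + 26214) = 1/(2*(-(√2*√16)² + 109*(√2*√16) + 109*((31 + 103) + 83) - √2*√16*((31 + 103) + 83))/(1 - 109*((31 + 103) + 83) + (√2*√16)*((31 + 103) + 83)) + 26214) = 1/(2*(-(√2*4)² + 109*(√2*4) + 109*(134 + 83) - √2*4*(134 + 83))/(1 - 109*(134 + 83) + (√2*4)*(134 + 83)) + 26214) = 1/(2*(-(4*√2)² + 109*(4*√2) + 109*217 - 1*4*√2*217)/(1 - 109*217 + (4*√2)*217) + 26214) = 1/(2*(-1*32 + 436*√2 + 23653 - 868*√2)/(1 - 23653 + 868*√2) + 26214) = 1/(2*(-32 + 436*√2 + 23653 - 868*√2)/(-23652 + 868*√2) + 26214) = 1/(2*(23621 - 432*√2)/(-23652 + 868*√2) + 26214) = 1/(26214 + 2*(23621 - 432*√2)/(-23652 + 868*√2))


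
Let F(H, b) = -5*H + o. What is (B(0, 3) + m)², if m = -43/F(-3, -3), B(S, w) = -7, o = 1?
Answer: 24025/256 ≈ 93.848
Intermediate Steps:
F(H, b) = 1 - 5*H (F(H, b) = -5*H + 1 = 1 - 5*H)
m = -43/16 (m = -43/(1 - 5*(-3)) = -43/(1 + 15) = -43/16 ≈ -2.6875)
(B(0, 3) + m)² = (-7 - 43/16)² = (-155/16)² = 24025/256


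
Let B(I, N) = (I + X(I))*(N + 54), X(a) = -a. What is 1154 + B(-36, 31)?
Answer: 1154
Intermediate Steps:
B(I, N) = 0 (B(I, N) = (I - I)*(N + 54) = 0*(54 + N) = 0)
1154 + B(-36, 31) = 1154 + 0 = 1154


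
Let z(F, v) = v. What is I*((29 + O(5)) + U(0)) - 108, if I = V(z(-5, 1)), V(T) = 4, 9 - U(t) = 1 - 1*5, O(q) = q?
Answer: 80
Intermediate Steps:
U(t) = 13 (U(t) = 9 - (1 - 1*5) = 9 - (1 - 5) = 9 - 1*(-4) = 9 + 4 = 13)
I = 4
I*((29 + O(5)) + U(0)) - 108 = 4*((29 + 5) + 13) - 108 = 4*(34 + 13) - 108 = 4*47 - 108 = 188 - 108 = 80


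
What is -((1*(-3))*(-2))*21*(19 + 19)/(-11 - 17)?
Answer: 171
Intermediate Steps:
-((1*(-3))*(-2))*21*(19 + 19)/(-11 - 17) = --3*(-2)*21*38/(-28) = -6*21*38*(-1/28) = -126*(-19)/14 = -1*(-171) = 171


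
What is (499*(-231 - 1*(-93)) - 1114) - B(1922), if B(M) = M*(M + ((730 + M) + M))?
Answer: -12555288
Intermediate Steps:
B(M) = M*(730 + 3*M) (B(M) = M*(M + (730 + 2*M)) = M*(730 + 3*M))
(499*(-231 - 1*(-93)) - 1114) - B(1922) = (499*(-231 - 1*(-93)) - 1114) - 1922*(730 + 3*1922) = (499*(-231 + 93) - 1114) - 1922*(730 + 5766) = (499*(-138) - 1114) - 1922*6496 = (-68862 - 1114) - 1*12485312 = -69976 - 12485312 = -12555288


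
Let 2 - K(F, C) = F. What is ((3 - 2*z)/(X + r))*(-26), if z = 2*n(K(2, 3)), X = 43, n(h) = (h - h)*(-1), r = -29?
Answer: -39/7 ≈ -5.5714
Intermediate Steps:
K(F, C) = 2 - F
n(h) = 0 (n(h) = 0*(-1) = 0)
z = 0 (z = 2*0 = 0)
((3 - 2*z)/(X + r))*(-26) = ((3 - 2*0)/(43 - 29))*(-26) = ((3 + 0)/14)*(-26) = (3*(1/14))*(-26) = (3/14)*(-26) = -39/7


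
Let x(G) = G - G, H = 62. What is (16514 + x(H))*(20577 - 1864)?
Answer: 309026482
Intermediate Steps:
x(G) = 0
(16514 + x(H))*(20577 - 1864) = (16514 + 0)*(20577 - 1864) = 16514*18713 = 309026482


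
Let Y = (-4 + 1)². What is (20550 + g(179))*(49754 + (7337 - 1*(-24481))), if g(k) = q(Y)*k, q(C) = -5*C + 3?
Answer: 1063046304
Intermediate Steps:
Y = 9 (Y = (-3)² = 9)
q(C) = 3 - 5*C
g(k) = -42*k (g(k) = (3 - 5*9)*k = (3 - 45)*k = -42*k)
(20550 + g(179))*(49754 + (7337 - 1*(-24481))) = (20550 - 42*179)*(49754 + (7337 - 1*(-24481))) = (20550 - 7518)*(49754 + (7337 + 24481)) = 13032*(49754 + 31818) = 13032*81572 = 1063046304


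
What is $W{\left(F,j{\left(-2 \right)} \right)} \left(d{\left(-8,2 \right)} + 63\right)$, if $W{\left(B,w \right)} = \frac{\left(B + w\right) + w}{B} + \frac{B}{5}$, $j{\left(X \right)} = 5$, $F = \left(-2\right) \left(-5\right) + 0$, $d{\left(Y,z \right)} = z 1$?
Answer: $260$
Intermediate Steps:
$d{\left(Y,z \right)} = z$
$F = 10$ ($F = 10 + 0 = 10$)
$W{\left(B,w \right)} = \frac{B}{5} + \frac{B + 2 w}{B}$ ($W{\left(B,w \right)} = \frac{B + 2 w}{B} + B \frac{1}{5} = \frac{B + 2 w}{B} + \frac{B}{5} = \frac{B}{5} + \frac{B + 2 w}{B}$)
$W{\left(F,j{\left(-2 \right)} \right)} \left(d{\left(-8,2 \right)} + 63\right) = \left(1 + \frac{1}{5} \cdot 10 + 2 \cdot 5 \cdot \frac{1}{10}\right) \left(2 + 63\right) = \left(1 + 2 + 2 \cdot 5 \cdot \frac{1}{10}\right) 65 = \left(1 + 2 + 1\right) 65 = 4 \cdot 65 = 260$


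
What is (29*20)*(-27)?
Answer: -15660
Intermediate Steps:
(29*20)*(-27) = 580*(-27) = -15660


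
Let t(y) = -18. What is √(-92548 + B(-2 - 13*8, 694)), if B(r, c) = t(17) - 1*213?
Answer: I*√92779 ≈ 304.6*I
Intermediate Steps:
B(r, c) = -231 (B(r, c) = -18 - 1*213 = -18 - 213 = -231)
√(-92548 + B(-2 - 13*8, 694)) = √(-92548 - 231) = √(-92779) = I*√92779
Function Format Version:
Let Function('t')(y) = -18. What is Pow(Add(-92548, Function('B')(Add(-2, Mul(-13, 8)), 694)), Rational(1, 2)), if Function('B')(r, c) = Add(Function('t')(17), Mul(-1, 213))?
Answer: Mul(I, Pow(92779, Rational(1, 2))) ≈ Mul(304.60, I)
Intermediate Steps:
Function('B')(r, c) = -231 (Function('B')(r, c) = Add(-18, Mul(-1, 213)) = Add(-18, -213) = -231)
Pow(Add(-92548, Function('B')(Add(-2, Mul(-13, 8)), 694)), Rational(1, 2)) = Pow(Add(-92548, -231), Rational(1, 2)) = Pow(-92779, Rational(1, 2)) = Mul(I, Pow(92779, Rational(1, 2)))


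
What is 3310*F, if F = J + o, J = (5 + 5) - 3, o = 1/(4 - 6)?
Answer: 21515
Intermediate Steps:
o = -½ (o = 1/(-2) = -½ ≈ -0.50000)
J = 7 (J = 10 - 3 = 7)
F = 13/2 (F = 7 - ½ = 13/2 ≈ 6.5000)
3310*F = 3310*(13/2) = 21515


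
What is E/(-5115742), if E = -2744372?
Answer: 1372186/2557871 ≈ 0.53646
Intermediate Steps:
E/(-5115742) = -2744372/(-5115742) = -2744372*(-1/5115742) = 1372186/2557871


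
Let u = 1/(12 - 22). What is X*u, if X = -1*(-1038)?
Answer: -519/5 ≈ -103.80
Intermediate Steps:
X = 1038
u = -1/10 (u = 1/(-10) = -1/10 ≈ -0.10000)
X*u = 1038*(-1/10) = -519/5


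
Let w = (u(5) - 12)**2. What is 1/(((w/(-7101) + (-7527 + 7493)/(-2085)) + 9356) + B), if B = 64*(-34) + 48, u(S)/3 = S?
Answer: 182785/1321172729 ≈ 0.00013835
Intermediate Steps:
u(S) = 3*S
B = -2128 (B = -2176 + 48 = -2128)
w = 9 (w = (3*5 - 12)**2 = (15 - 12)**2 = 3**2 = 9)
1/(((w/(-7101) + (-7527 + 7493)/(-2085)) + 9356) + B) = 1/(((9/(-7101) + (-7527 + 7493)/(-2085)) + 9356) - 2128) = 1/(((9*(-1/7101) - 34*(-1/2085)) + 9356) - 2128) = 1/(((-1/789 + 34/2085) + 9356) - 2128) = 1/((2749/182785 + 9356) - 2128) = 1/(1710139209/182785 - 2128) = 1/(1321172729/182785) = 182785/1321172729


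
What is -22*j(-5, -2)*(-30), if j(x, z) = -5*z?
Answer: 6600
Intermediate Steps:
-22*j(-5, -2)*(-30) = -(-110)*(-2)*(-30) = -22*10*(-30) = -220*(-30) = 6600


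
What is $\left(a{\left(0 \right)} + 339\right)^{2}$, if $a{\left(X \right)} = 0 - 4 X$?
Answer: $114921$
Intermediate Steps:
$a{\left(X \right)} = - 4 X$
$\left(a{\left(0 \right)} + 339\right)^{2} = \left(\left(-4\right) 0 + 339\right)^{2} = \left(0 + 339\right)^{2} = 339^{2} = 114921$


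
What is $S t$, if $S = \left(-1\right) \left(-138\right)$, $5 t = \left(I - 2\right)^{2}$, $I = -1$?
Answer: $\frac{1242}{5} \approx 248.4$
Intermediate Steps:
$t = \frac{9}{5}$ ($t = \frac{\left(-1 - 2\right)^{2}}{5} = \frac{\left(-3\right)^{2}}{5} = \frac{1}{5} \cdot 9 = \frac{9}{5} \approx 1.8$)
$S = 138$
$S t = 138 \cdot \frac{9}{5} = \frac{1242}{5}$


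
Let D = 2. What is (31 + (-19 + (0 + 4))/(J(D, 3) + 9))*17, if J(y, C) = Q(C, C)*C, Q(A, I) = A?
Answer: 3077/6 ≈ 512.83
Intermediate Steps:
J(y, C) = C² (J(y, C) = C*C = C²)
(31 + (-19 + (0 + 4))/(J(D, 3) + 9))*17 = (31 + (-19 + (0 + 4))/(3² + 9))*17 = (31 + (-19 + 4)/(9 + 9))*17 = (31 - 15/18)*17 = (31 - 15*1/18)*17 = (31 - ⅚)*17 = (181/6)*17 = 3077/6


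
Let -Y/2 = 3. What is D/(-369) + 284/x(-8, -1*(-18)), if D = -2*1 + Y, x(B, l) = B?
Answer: -26183/738 ≈ -35.478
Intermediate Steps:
Y = -6 (Y = -2*3 = -6)
D = -8 (D = -2*1 - 6 = -2 - 6 = -8)
D/(-369) + 284/x(-8, -1*(-18)) = -8/(-369) + 284/(-8) = -8*(-1/369) + 284*(-⅛) = 8/369 - 71/2 = -26183/738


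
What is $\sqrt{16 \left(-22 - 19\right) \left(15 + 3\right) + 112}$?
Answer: $4 i \sqrt{731} \approx 108.15 i$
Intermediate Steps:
$\sqrt{16 \left(-22 - 19\right) \left(15 + 3\right) + 112} = \sqrt{16 \left(\left(-41\right) 18\right) + 112} = \sqrt{16 \left(-738\right) + 112} = \sqrt{-11808 + 112} = \sqrt{-11696} = 4 i \sqrt{731}$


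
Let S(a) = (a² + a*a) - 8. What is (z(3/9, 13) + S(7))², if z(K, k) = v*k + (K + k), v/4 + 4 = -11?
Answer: 4120900/9 ≈ 4.5788e+5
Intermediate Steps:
v = -60 (v = -16 + 4*(-11) = -16 - 44 = -60)
S(a) = -8 + 2*a² (S(a) = (a² + a²) - 8 = 2*a² - 8 = -8 + 2*a²)
z(K, k) = K - 59*k (z(K, k) = -60*k + (K + k) = K - 59*k)
(z(3/9, 13) + S(7))² = ((3/9 - 59*13) + (-8 + 2*7²))² = ((3*(⅑) - 767) + (-8 + 2*49))² = ((⅓ - 767) + (-8 + 98))² = (-2300/3 + 90)² = (-2030/3)² = 4120900/9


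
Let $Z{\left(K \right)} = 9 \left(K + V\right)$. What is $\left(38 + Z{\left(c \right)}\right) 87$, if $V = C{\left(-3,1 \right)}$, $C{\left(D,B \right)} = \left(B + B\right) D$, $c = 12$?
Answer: $8004$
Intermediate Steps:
$C{\left(D,B \right)} = 2 B D$
$V = -6$ ($V = 2 \cdot 1 \left(-3\right) = -6$)
$Z{\left(K \right)} = -54 + 9 K$ ($Z{\left(K \right)} = 9 \left(K - 6\right) = 9 \left(-6 + K\right) = -54 + 9 K$)
$\left(38 + Z{\left(c \right)}\right) 87 = \left(38 + \left(-54 + 9 \cdot 12\right)\right) 87 = \left(38 + \left(-54 + 108\right)\right) 87 = \left(38 + 54\right) 87 = 92 \cdot 87 = 8004$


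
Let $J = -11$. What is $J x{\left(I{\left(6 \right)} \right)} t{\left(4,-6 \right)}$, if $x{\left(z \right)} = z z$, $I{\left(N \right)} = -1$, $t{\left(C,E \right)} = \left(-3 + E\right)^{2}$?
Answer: $-891$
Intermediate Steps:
$x{\left(z \right)} = z^{2}$
$J x{\left(I{\left(6 \right)} \right)} t{\left(4,-6 \right)} = - 11 \left(-1\right)^{2} \left(-3 - 6\right)^{2} = \left(-11\right) 1 \left(-9\right)^{2} = \left(-11\right) 81 = -891$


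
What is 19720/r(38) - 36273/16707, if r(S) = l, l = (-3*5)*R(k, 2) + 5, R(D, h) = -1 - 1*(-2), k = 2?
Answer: -10994159/5569 ≈ -1974.2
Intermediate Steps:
R(D, h) = 1 (R(D, h) = -1 + 2 = 1)
l = -10 (l = -3*5*1 + 5 = -15*1 + 5 = -15 + 5 = -10)
r(S) = -10
19720/r(38) - 36273/16707 = 19720/(-10) - 36273/16707 = 19720*(-⅒) - 36273*1/16707 = -1972 - 12091/5569 = -10994159/5569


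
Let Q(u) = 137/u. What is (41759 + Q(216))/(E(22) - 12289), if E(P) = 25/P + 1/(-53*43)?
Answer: -226124410589/66537604332 ≈ -3.3984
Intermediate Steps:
E(P) = -1/2279 + 25/P (E(P) = 25/P - 1/53*1/43 = 25/P - 1/2279 = -1/2279 + 25/P)
(41759 + Q(216))/(E(22) - 12289) = (41759 + 137/216)/((1/2279)*(56975 - 1*22)/22 - 12289) = (41759 + 137*(1/216))/((1/2279)*(1/22)*(56975 - 22) - 12289) = (41759 + 137/216)/((1/2279)*(1/22)*56953 - 12289) = 9020081/(216*(56953/50138 - 12289)) = 9020081/(216*(-616088929/50138)) = (9020081/216)*(-50138/616088929) = -226124410589/66537604332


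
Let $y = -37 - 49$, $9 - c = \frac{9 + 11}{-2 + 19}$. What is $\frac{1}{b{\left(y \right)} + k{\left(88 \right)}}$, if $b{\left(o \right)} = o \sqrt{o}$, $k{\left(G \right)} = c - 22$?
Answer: $- \frac{4097}{183878265} + \frac{24854 i \sqrt{86}}{183878265} \approx -2.2281 \cdot 10^{-5} + 0.0012535 i$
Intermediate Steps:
$c = \frac{133}{17}$ ($c = 9 - \frac{9 + 11}{-2 + 19} = 9 - \frac{20}{17} = \frac{133}{17} \approx 7.8235$)
$k{\left(G \right)} = - \frac{241}{17}$ ($k{\left(G \right)} = \frac{133}{17} - 22 = - \frac{241}{17}$)
$y = -86$ ($y = -37 - 49 = -86$)
$b{\left(o \right)} = o^{\frac{3}{2}}$
$\frac{1}{b{\left(y \right)} + k{\left(88 \right)}} = \frac{1}{\left(-86\right)^{\frac{3}{2}} - \frac{241}{17}} = \frac{1}{- 86 i \sqrt{86} - \frac{241}{17}} = \frac{1}{- \frac{241}{17} - 86 i \sqrt{86}}$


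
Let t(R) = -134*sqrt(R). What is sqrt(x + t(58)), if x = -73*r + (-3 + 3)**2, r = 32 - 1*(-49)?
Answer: sqrt(-5913 - 134*sqrt(58)) ≈ 83.268*I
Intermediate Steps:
r = 81 (r = 32 + 49 = 81)
x = -5913 (x = -73*81 + (-3 + 3)**2 = -5913 + 0**2 = -5913 + 0 = -5913)
sqrt(x + t(58)) = sqrt(-5913 - 134*sqrt(58))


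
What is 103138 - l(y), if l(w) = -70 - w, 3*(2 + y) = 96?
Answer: 103238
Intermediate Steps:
y = 30 (y = -2 + (1/3)*96 = -2 + 32 = 30)
103138 - l(y) = 103138 - (-70 - 1*30) = 103138 - (-70 - 30) = 103138 - 1*(-100) = 103138 + 100 = 103238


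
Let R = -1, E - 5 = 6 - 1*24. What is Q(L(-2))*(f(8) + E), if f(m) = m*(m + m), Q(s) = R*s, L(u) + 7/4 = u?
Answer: 1725/4 ≈ 431.25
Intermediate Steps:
E = -13 (E = 5 + (6 - 1*24) = 5 + (6 - 24) = 5 - 18 = -13)
L(u) = -7/4 + u
Q(s) = -s
f(m) = 2*m² (f(m) = m*(2*m) = 2*m²)
Q(L(-2))*(f(8) + E) = (-(-7/4 - 2))*(2*8² - 13) = (-1*(-15/4))*(2*64 - 13) = 15*(128 - 13)/4 = (15/4)*115 = 1725/4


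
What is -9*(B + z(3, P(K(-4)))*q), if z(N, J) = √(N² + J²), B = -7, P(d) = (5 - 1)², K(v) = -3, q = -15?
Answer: 63 + 135*√265 ≈ 2260.6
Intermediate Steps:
P(d) = 16 (P(d) = 4² = 16)
z(N, J) = √(J² + N²)
-9*(B + z(3, P(K(-4)))*q) = -9*(-7 + √(16² + 3²)*(-15)) = -9*(-7 + √(256 + 9)*(-15)) = -9*(-7 + √265*(-15)) = -9*(-7 - 15*√265) = 63 + 135*√265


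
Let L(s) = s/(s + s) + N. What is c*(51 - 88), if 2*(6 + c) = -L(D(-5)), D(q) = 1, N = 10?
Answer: 1665/4 ≈ 416.25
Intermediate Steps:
L(s) = 21/2 (L(s) = s/(s + s) + 10 = s/((2*s)) + 10 = (1/(2*s))*s + 10 = ½ + 10 = 21/2)
c = -45/4 (c = -6 + (-1*21/2)/2 = -6 + (½)*(-21/2) = -6 - 21/4 = -45/4 ≈ -11.250)
c*(51 - 88) = -45*(51 - 88)/4 = -45/4*(-37) = 1665/4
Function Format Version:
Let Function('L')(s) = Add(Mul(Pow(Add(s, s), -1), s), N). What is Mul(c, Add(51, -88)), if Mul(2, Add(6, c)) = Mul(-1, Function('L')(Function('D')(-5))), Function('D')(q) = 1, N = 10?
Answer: Rational(1665, 4) ≈ 416.25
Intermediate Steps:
Function('L')(s) = Rational(21, 2) (Function('L')(s) = Add(Mul(Pow(Add(s, s), -1), s), 10) = Add(Mul(Pow(Mul(2, s), -1), s), 10) = Add(Mul(Mul(Rational(1, 2), Pow(s, -1)), s), 10) = Add(Rational(1, 2), 10) = Rational(21, 2))
c = Rational(-45, 4) (c = Add(-6, Mul(Rational(1, 2), Mul(-1, Rational(21, 2)))) = Add(-6, Mul(Rational(1, 2), Rational(-21, 2))) = Add(-6, Rational(-21, 4)) = Rational(-45, 4) ≈ -11.250)
Mul(c, Add(51, -88)) = Mul(Rational(-45, 4), Add(51, -88)) = Mul(Rational(-45, 4), -37) = Rational(1665, 4)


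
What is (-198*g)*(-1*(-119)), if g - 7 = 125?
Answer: -3110184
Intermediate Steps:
g = 132 (g = 7 + 125 = 132)
(-198*g)*(-1*(-119)) = (-198*132)*(-1*(-119)) = -26136*119 = -3110184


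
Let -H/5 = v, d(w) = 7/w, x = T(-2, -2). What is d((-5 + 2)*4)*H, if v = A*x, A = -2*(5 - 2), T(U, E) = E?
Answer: 35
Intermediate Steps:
x = -2
A = -6 (A = -2*3 = -6)
v = 12 (v = -6*(-2) = 12)
H = -60 (H = -5*12 = -60)
d((-5 + 2)*4)*H = (7/(((-5 + 2)*4)))*(-60) = (7/((-3*4)))*(-60) = (7/(-12))*(-60) = (7*(-1/12))*(-60) = -7/12*(-60) = 35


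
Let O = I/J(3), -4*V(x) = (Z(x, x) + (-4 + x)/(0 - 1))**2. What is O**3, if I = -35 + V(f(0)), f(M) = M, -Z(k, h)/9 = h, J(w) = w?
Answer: -2197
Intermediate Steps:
Z(k, h) = -9*h
V(x) = -(4 - 10*x)**2/4 (V(x) = -(-9*x + (-4 + x)/(0 - 1))**2/4 = -(-9*x + (-4 + x)/(-1))**2/4 = -(-9*x + (-4 + x)*(-1))**2/4 = -(-9*x + (4 - x))**2/4 = -(4 - 10*x)**2/4)
I = -39 (I = -35 - (-2 + 5*0)**2 = -35 - (-2 + 0)**2 = -35 - 1*(-2)**2 = -35 - 1*4 = -35 - 4 = -39)
O = -13 (O = -39/3 = -39*1/3 = -13)
O**3 = (-13)**3 = -2197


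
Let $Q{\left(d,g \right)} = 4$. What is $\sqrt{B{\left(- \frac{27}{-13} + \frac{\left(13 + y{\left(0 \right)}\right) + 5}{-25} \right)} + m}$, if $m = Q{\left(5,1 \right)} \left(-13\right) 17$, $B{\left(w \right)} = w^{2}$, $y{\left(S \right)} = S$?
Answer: $\frac{i \sqrt{93178019}}{325} \approx 29.701 i$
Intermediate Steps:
$m = -884$ ($m = 4 \left(-13\right) 17 = \left(-52\right) 17 = -884$)
$\sqrt{B{\left(- \frac{27}{-13} + \frac{\left(13 + y{\left(0 \right)}\right) + 5}{-25} \right)} + m} = \sqrt{\left(- \frac{27}{-13} + \frac{\left(13 + 0\right) + 5}{-25}\right)^{2} - 884} = \sqrt{\left(\left(-27\right) \left(- \frac{1}{13}\right) + \left(13 + 5\right) \left(- \frac{1}{25}\right)\right)^{2} - 884} = \sqrt{\left(\frac{27}{13} + 18 \left(- \frac{1}{25}\right)\right)^{2} - 884} = \sqrt{\left(\frac{27}{13} - \frac{18}{25}\right)^{2} - 884} = \sqrt{\left(\frac{441}{325}\right)^{2} - 884} = \sqrt{\frac{194481}{105625} - 884} = \sqrt{- \frac{93178019}{105625}} = \frac{i \sqrt{93178019}}{325}$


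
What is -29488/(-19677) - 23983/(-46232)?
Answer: 1835202707/909707064 ≈ 2.0174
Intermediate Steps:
-29488/(-19677) - 23983/(-46232) = -29488*(-1/19677) - 23983*(-1/46232) = 29488/19677 + 23983/46232 = 1835202707/909707064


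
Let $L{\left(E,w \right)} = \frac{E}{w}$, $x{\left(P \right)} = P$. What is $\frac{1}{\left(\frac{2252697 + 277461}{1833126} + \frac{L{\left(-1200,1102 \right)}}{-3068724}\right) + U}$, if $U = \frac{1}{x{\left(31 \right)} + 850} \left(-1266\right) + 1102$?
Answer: $\frac{37926708868533577}{41793080423708800323} \approx 0.00090749$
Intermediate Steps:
$U = \frac{969596}{881}$ ($U = \frac{1}{31 + 850} \left(-1266\right) + 1102 = \frac{1}{881} \left(-1266\right) + 1102 = - \frac{1266}{881} + 1102 = \frac{969596}{881} \approx 1100.6$)
$\frac{1}{\left(\frac{2252697 + 277461}{1833126} + \frac{L{\left(-1200,1102 \right)}}{-3068724}\right) + U} = \frac{1}{\left(\frac{2252697 + 277461}{1833126} + \frac{\left(-1200\right) \frac{1}{1102}}{-3068724}\right) + \frac{969596}{881}} = \frac{1}{\left(2530158 \cdot \frac{1}{1833126} + \left(-1200\right) \frac{1}{1102} \left(- \frac{1}{3068724}\right)\right) + \frac{969596}{881}} = \frac{1}{\left(\frac{421693}{305521} - - \frac{50}{140905577}\right) + \frac{969596}{881}} = \frac{1}{\left(\frac{421693}{305521} + \frac{50}{140905577}\right) + \frac{969596}{881}} = \frac{1}{\frac{59418910757911}{43049612790617} + \frac{969596}{881}} = \frac{1}{\frac{41793080423708800323}{37926708868533577}} = \frac{37926708868533577}{41793080423708800323}$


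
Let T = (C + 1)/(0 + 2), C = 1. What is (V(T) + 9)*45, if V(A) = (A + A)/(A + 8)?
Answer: 415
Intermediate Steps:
T = 1 (T = (1 + 1)/(0 + 2) = 2/2 = 2*(1/2) = 1)
V(A) = 2*A/(8 + A) (V(A) = (2*A)/(8 + A) = 2*A/(8 + A))
(V(T) + 9)*45 = (2*1/(8 + 1) + 9)*45 = (2*1/9 + 9)*45 = (2*1*(1/9) + 9)*45 = (2/9 + 9)*45 = (83/9)*45 = 415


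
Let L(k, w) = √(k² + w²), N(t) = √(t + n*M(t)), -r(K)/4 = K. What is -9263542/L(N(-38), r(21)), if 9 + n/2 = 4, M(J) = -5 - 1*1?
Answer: -4631771*√7078/3539 ≈ -1.1011e+5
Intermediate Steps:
r(K) = -4*K
M(J) = -6 (M(J) = -5 - 1 = -6)
n = -10 (n = -18 + 2*4 = -18 + 8 = -10)
N(t) = √(60 + t) (N(t) = √(t - 10*(-6)) = √(t + 60) = √(60 + t))
-9263542/L(N(-38), r(21)) = -9263542/√((√(60 - 38))² + (-4*21)²) = -9263542/√((√22)² + (-84)²) = -9263542/√(22 + 7056) = -9263542*√7078/7078 = -4631771*√7078/3539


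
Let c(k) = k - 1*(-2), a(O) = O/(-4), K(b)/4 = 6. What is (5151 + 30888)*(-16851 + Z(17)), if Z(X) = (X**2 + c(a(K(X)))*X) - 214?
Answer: -607040916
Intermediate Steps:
K(b) = 24 (K(b) = 4*6 = 24)
a(O) = -O/4 (a(O) = O*(-1/4) = -O/4)
c(k) = 2 + k (c(k) = k + 2 = 2 + k)
Z(X) = -214 + X**2 - 4*X (Z(X) = (X**2 + (2 - 1/4*24)*X) - 214 = (X**2 + (2 - 6)*X) - 214 = (X**2 - 4*X) - 214 = -214 + X**2 - 4*X)
(5151 + 30888)*(-16851 + Z(17)) = (5151 + 30888)*(-16851 + (-214 + 17**2 - 4*17)) = 36039*(-16851 + (-214 + 289 - 68)) = 36039*(-16851 + 7) = 36039*(-16844) = -607040916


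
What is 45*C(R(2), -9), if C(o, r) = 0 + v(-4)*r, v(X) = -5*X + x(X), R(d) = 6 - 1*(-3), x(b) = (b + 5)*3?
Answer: -9315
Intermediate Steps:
x(b) = 15 + 3*b (x(b) = (5 + b)*3 = 15 + 3*b)
R(d) = 9 (R(d) = 6 + 3 = 9)
v(X) = 15 - 2*X (v(X) = -5*X + (15 + 3*X) = 15 - 2*X)
C(o, r) = 23*r (C(o, r) = 0 + (15 - 2*(-4))*r = 0 + (15 + 8)*r = 0 + 23*r = 23*r)
45*C(R(2), -9) = 45*(23*(-9)) = 45*(-207) = -9315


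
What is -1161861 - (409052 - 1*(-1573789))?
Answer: -3144702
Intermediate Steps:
-1161861 - (409052 - 1*(-1573789)) = -1161861 - (409052 + 1573789) = -1161861 - 1*1982841 = -1161861 - 1982841 = -3144702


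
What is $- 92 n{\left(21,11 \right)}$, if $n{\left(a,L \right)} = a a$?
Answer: $-40572$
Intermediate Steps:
$n{\left(a,L \right)} = a^{2}$
$- 92 n{\left(21,11 \right)} = - 92 \cdot 21^{2} = \left(-92\right) 441 = -40572$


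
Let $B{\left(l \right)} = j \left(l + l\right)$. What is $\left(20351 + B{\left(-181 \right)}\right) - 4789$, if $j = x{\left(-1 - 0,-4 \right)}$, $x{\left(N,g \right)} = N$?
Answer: $15924$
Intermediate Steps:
$j = -1$ ($j = -1 - 0 = -1 + 0 = -1$)
$B{\left(l \right)} = - 2 l$ ($B{\left(l \right)} = - (l + l) = - 2 l$)
$\left(20351 + B{\left(-181 \right)}\right) - 4789 = \left(20351 - -362\right) - 4789 = \left(20351 + 362\right) - 4789 = 20713 - 4789 = 15924$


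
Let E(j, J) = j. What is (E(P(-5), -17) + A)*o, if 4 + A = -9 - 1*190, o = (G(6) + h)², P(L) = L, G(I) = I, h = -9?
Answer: -1872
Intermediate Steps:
o = 9 (o = (6 - 9)² = (-3)² = 9)
A = -203 (A = -4 + (-9 - 1*190) = -4 + (-9 - 190) = -4 - 199 = -203)
(E(P(-5), -17) + A)*o = (-5 - 203)*9 = -208*9 = -1872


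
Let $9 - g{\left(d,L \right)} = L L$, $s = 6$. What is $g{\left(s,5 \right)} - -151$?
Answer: $135$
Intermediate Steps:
$g{\left(d,L \right)} = 9 - L^{2}$ ($g{\left(d,L \right)} = 9 - L L = 9 - L^{2}$)
$g{\left(s,5 \right)} - -151 = \left(9 - 5^{2}\right) - -151 = \left(9 - 25\right) + 151 = -16 + 151 = 135$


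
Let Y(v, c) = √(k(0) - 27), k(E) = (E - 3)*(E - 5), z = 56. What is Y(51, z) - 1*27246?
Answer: -27246 + 2*I*√3 ≈ -27246.0 + 3.4641*I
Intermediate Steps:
k(E) = (-5 + E)*(-3 + E) (k(E) = (-3 + E)*(-5 + E) = (-5 + E)*(-3 + E))
Y(v, c) = 2*I*√3 (Y(v, c) = √((15 + 0² - 8*0) - 27) = √((15 + 0 + 0) - 27) = √(15 - 27) = √(-12) = 2*I*√3)
Y(51, z) - 1*27246 = 2*I*√3 - 1*27246 = 2*I*√3 - 27246 = -27246 + 2*I*√3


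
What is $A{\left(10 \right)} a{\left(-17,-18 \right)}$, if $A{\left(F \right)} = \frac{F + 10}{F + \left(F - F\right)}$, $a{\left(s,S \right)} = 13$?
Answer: $26$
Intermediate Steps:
$A{\left(F \right)} = \frac{10 + F}{F}$ ($A{\left(F \right)} = \frac{10 + F}{F + 0} = \frac{10 + F}{F}$)
$A{\left(10 \right)} a{\left(-17,-18 \right)} = \frac{10 + 10}{10} \cdot 13 = \frac{1}{10} \cdot 20 \cdot 13 = 2 \cdot 13 = 26$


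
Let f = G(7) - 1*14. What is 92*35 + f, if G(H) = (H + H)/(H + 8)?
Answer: 48104/15 ≈ 3206.9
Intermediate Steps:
G(H) = 2*H/(8 + H) (G(H) = (2*H)/(8 + H) = 2*H/(8 + H))
f = -196/15 (f = 2*7/(8 + 7) - 1*14 = 2*7/15 - 14 = 2*7*(1/15) - 14 = 14/15 - 14 = -196/15 ≈ -13.067)
92*35 + f = 92*35 - 196/15 = 3220 - 196/15 = 48104/15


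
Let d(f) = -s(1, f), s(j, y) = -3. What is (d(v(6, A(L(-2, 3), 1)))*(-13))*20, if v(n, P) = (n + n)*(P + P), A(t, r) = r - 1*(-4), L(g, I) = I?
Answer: -780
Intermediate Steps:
A(t, r) = 4 + r (A(t, r) = r + 4 = 4 + r)
v(n, P) = 4*P*n (v(n, P) = (2*n)*(2*P) = 4*P*n)
d(f) = 3 (d(f) = -1*(-3) = 3)
(d(v(6, A(L(-2, 3), 1)))*(-13))*20 = (3*(-13))*20 = -39*20 = -780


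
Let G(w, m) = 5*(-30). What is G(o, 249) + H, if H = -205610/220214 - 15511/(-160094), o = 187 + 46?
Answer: -2658871102693/17627470058 ≈ -150.84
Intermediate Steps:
o = 233
G(w, m) = -150
H = -14750593993/17627470058 (H = -205610*1/220214 - 15511*(-1/160094) = -102805/110107 + 15511/160094 = -14750593993/17627470058 ≈ -0.83680)
G(o, 249) + H = -150 - 14750593993/17627470058 = -2658871102693/17627470058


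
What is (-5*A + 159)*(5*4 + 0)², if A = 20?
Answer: 23600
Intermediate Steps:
(-5*A + 159)*(5*4 + 0)² = (-5*20 + 159)*(5*4 + 0)² = (-100 + 159)*(20 + 0)² = 59*20² = 59*400 = 23600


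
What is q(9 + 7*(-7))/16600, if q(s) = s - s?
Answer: 0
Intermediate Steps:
q(s) = 0
q(9 + 7*(-7))/16600 = 0/16600 = 0*(1/16600) = 0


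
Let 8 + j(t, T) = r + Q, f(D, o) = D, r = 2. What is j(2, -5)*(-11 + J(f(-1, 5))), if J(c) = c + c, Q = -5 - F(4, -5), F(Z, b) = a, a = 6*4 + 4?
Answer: 507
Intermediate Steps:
a = 28 (a = 24 + 4 = 28)
F(Z, b) = 28
Q = -33 (Q = -5 - 1*28 = -5 - 28 = -33)
j(t, T) = -39 (j(t, T) = -8 + (2 - 33) = -8 - 31 = -39)
J(c) = 2*c
j(2, -5)*(-11 + J(f(-1, 5))) = -39*(-11 + 2*(-1)) = -39*(-11 - 2) = -39*(-13) = 507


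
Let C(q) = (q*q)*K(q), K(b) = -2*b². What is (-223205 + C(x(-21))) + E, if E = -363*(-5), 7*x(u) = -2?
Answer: -531557422/2401 ≈ -2.2139e+5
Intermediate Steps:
x(u) = -2/7 (x(u) = (⅐)*(-2) = -2/7)
C(q) = -2*q⁴ (C(q) = (q*q)*(-2*q²) = q²*(-2*q²) = -2*q⁴)
E = 1815
(-223205 + C(x(-21))) + E = (-223205 - 2*(-2/7)⁴) + 1815 = (-223205 - 2*16/2401) + 1815 = (-223205 - 32/2401) + 1815 = -535915237/2401 + 1815 = -531557422/2401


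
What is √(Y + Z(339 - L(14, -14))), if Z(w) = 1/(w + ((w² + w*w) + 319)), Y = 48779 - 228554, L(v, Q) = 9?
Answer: I*√8578856815701326/218449 ≈ 424.0*I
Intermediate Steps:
Y = -179775
Z(w) = 1/(319 + w + 2*w²) (Z(w) = 1/(w + ((w² + w²) + 319)) = 1/(w + (2*w² + 319)) = 1/(w + (319 + 2*w²)) = 1/(319 + w + 2*w²))
√(Y + Z(339 - L(14, -14))) = √(-179775 + 1/(319 + (339 - 1*9) + 2*(339 - 1*9)²)) = √(-179775 + 1/(319 + (339 - 9) + 2*(339 - 9)²)) = √(-179775 + 1/(319 + 330 + 2*330²)) = √(-179775 + 1/(319 + 330 + 2*108900)) = √(-179775 + 1/(319 + 330 + 217800)) = √(-179775 + 1/218449) = √(-39271668974/218449) = I*√8578856815701326/218449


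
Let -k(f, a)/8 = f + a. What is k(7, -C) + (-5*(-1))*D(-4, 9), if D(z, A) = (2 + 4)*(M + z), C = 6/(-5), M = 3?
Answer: -478/5 ≈ -95.600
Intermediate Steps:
C = -6/5 (C = 6*(-1/5) = -6/5 ≈ -1.2000)
D(z, A) = 18 + 6*z (D(z, A) = (2 + 4)*(3 + z) = 6*(3 + z) = 18 + 6*z)
k(f, a) = -8*a - 8*f (k(f, a) = -8*(f + a) = -8*(a + f) = -8*a - 8*f)
k(7, -C) + (-5*(-1))*D(-4, 9) = (-(-8)*(-6)/5 - 8*7) + (-5*(-1))*(18 + 6*(-4)) = (-8*6/5 - 56) + 5*(18 - 24) = (-48/5 - 56) + 5*(-6) = -328/5 - 30 = -478/5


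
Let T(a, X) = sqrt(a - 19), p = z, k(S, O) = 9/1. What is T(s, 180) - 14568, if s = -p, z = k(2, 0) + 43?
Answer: -14568 + I*sqrt(71) ≈ -14568.0 + 8.4261*I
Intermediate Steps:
k(S, O) = 9 (k(S, O) = 9*1 = 9)
z = 52 (z = 9 + 43 = 52)
p = 52
s = -52 (s = -1*52 = -52)
T(a, X) = sqrt(-19 + a)
T(s, 180) - 14568 = sqrt(-19 - 52) - 14568 = sqrt(-71) - 14568 = I*sqrt(71) - 14568 = -14568 + I*sqrt(71)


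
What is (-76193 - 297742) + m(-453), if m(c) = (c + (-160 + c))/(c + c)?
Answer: -169392022/453 ≈ -3.7393e+5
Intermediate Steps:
m(c) = (-160 + 2*c)/(2*c) (m(c) = (-160 + 2*c)/((2*c)) = (-160 + 2*c)*(1/(2*c)) = (-160 + 2*c)/(2*c))
(-76193 - 297742) + m(-453) = (-76193 - 297742) + (-80 - 453)/(-453) = -373935 - 1/453*(-533) = -373935 + 533/453 = -169392022/453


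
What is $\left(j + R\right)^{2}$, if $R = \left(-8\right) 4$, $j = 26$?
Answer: $36$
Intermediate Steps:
$R = -32$
$\left(j + R\right)^{2} = \left(26 - 32\right)^{2} = \left(-6\right)^{2} = 36$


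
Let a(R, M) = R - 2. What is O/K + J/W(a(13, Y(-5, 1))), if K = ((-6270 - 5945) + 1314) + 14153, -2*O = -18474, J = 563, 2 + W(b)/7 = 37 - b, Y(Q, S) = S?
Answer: 281891/45528 ≈ 6.1916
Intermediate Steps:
a(R, M) = -2 + R
W(b) = 245 - 7*b (W(b) = -14 + 7*(37 - b) = -14 + (259 - 7*b) = 245 - 7*b)
O = 9237 (O = -1/2*(-18474) = 9237)
K = 3252 (K = (-12215 + 1314) + 14153 = -10901 + 14153 = 3252)
O/K + J/W(a(13, Y(-5, 1))) = 9237/3252 + 563/(245 - 7*(-2 + 13)) = 9237*(1/3252) + 563/(245 - 7*11) = 3079/1084 + 563/(245 - 77) = 3079/1084 + 563/168 = 281891/45528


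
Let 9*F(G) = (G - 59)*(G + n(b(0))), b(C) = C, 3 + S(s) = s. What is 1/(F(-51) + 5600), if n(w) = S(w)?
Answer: 1/6260 ≈ 0.00015974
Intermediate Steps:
S(s) = -3 + s
n(w) = -3 + w
F(G) = (-59 + G)*(-3 + G)/9 (F(G) = ((G - 59)*(G + (-3 + 0)))/9 = ((-59 + G)*(G - 3))/9 = ((-59 + G)*(-3 + G))/9 = (-59 + G)*(-3 + G)/9)
1/(F(-51) + 5600) = 1/((59/3 - 62/9*(-51) + (⅑)*(-51)²) + 5600) = 1/((59/3 + 1054/3 + (⅑)*2601) + 5600) = 1/((59/3 + 1054/3 + 289) + 5600) = 1/(660 + 5600) = 1/6260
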